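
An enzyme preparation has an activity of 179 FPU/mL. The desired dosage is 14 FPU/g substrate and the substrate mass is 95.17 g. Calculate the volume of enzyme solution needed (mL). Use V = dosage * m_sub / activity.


V = dosage * m_sub / activity
V = 14 * 95.17 / 179
V = 7.4435 mL

7.4435 mL


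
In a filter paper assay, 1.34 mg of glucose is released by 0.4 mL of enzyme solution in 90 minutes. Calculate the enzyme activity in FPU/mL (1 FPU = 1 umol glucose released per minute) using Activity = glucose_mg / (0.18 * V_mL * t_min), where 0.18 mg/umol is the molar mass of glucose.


Activity = glucose_mg / (0.18 mg/umol * V_mL * t_min)
= 1.34 / (0.18 * 0.4 * 90)
= 0.2068 FPU/mL

0.2068 FPU/mL


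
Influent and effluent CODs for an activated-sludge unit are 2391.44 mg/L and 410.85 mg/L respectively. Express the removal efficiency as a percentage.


eta = (COD_in - COD_out) / COD_in * 100
= (2391.44 - 410.85) / 2391.44 * 100
= 82.8200%

82.8200%


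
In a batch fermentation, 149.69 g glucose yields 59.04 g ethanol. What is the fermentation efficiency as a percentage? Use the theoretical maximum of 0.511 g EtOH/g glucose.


Fermentation efficiency = (actual / (0.511 * glucose)) * 100
= (59.04 / (0.511 * 149.69)) * 100
= 77.1850%

77.1850%


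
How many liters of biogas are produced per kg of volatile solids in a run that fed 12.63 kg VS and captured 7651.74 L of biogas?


Y = V / VS
= 7651.74 / 12.63
= 605.8385 L/kg VS

605.8385 L/kg VS


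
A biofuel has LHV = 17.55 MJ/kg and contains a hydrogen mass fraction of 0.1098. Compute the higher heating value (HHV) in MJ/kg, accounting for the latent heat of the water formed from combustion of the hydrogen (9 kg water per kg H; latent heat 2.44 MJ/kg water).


HHV = LHV + H_frac * 9 * 2.44
= 17.55 + 0.1098 * 9 * 2.44
= 19.9612 MJ/kg

19.9612 MJ/kg


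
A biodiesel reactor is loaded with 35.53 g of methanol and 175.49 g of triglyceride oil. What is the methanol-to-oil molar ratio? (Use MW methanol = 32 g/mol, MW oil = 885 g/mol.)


Molar ratio = n_MeOH / n_oil = (MeOH/32) / (oil/885) = (MeOH * 885) / (32 * oil)
= (35.53 * 885) / (32 * 175.49)
= 5.5993

5.5993


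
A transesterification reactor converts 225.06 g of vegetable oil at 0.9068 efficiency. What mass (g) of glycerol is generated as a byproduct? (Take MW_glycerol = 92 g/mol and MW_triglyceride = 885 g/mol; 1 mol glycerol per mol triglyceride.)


glycerol = oil * conv * (92/885)
= 225.06 * 0.9068 * 92 / 885
= 21.2156 g

21.2156 g


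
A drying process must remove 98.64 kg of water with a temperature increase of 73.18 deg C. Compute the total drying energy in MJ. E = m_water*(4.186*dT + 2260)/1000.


E = m_water * (4.186 * dT + 2260) / 1000
= 98.64 * (4.186 * 73.18 + 2260) / 1000
= 253.1429 MJ

253.1429 MJ


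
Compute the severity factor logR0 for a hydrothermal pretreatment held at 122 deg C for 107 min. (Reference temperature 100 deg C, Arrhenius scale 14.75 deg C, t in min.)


logR0 = log10(t * exp((T - 100) / 14.75))
= log10(107 * exp((122 - 100) / 14.75))
= 2.6771

2.6771


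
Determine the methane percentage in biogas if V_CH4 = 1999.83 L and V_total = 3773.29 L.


CH4% = V_CH4 / V_total * 100
= 1999.83 / 3773.29 * 100
= 52.9996%

52.9996%


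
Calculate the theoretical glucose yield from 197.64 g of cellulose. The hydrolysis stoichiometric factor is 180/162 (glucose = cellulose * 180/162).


glucose = cellulose * 180/162
= 197.64 * 180/162
= 219.6000 g

219.6000 g


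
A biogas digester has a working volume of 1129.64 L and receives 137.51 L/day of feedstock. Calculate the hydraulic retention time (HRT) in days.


HRT = V / Q
= 1129.64 / 137.51
= 8.2150 days

8.2150 days


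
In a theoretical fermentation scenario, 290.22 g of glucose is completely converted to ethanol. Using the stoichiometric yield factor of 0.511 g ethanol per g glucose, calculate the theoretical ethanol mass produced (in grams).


Theoretical ethanol yield: m_EtOH = 0.511 * m_glucose
m_EtOH = 0.511 * 290.22 = 148.3024 g

148.3024 g


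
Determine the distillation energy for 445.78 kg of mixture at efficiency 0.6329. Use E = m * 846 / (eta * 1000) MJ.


E = m * 846 / (eta * 1000)
= 445.78 * 846 / (0.6329 * 1000)
= 595.8759 MJ

595.8759 MJ


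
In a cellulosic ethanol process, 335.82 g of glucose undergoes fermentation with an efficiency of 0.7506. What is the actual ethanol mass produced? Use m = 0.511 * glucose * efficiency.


Actual ethanol: m = 0.511 * 335.82 * 0.7506
m = 128.8060 g

128.8060 g


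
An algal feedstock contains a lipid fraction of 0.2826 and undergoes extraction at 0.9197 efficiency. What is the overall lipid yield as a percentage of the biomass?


Y = lipid_content * extraction_eff * 100
= 0.2826 * 0.9197 * 100
= 25.9907%

25.9907%


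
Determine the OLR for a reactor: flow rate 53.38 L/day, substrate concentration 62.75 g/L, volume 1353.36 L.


OLR = Q * S / V
= 53.38 * 62.75 / 1353.36
= 2.4750 g/L/day

2.4750 g/L/day


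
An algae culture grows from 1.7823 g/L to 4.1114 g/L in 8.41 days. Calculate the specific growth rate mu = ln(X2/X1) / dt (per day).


mu = ln(X2/X1) / dt
= ln(4.1114/1.7823) / 8.41
= 0.0994 per day

0.0994 per day


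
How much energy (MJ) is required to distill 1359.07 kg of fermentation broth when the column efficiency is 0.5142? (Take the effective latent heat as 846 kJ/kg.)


E = m * 846 / (eta * 1000)
= 1359.07 * 846 / (0.5142 * 1000)
= 2236.0428 MJ

2236.0428 MJ


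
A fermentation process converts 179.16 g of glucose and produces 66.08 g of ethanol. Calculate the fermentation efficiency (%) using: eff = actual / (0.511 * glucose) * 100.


Fermentation efficiency = (actual / (0.511 * glucose)) * 100
= (66.08 / (0.511 * 179.16)) * 100
= 72.1785%

72.1785%


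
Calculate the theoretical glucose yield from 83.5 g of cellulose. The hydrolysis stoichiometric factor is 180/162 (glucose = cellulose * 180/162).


glucose = cellulose * 180/162
= 83.5 * 180/162
= 92.7778 g

92.7778 g


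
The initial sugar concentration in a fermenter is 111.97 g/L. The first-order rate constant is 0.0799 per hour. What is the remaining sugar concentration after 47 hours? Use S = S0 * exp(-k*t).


S = S0 * exp(-k * t)
S = 111.97 * exp(-0.0799 * 47)
S = 2.6194 g/L

2.6194 g/L


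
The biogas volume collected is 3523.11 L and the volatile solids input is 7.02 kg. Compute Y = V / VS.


Y = V / VS
= 3523.11 / 7.02
= 501.8675 L/kg VS

501.8675 L/kg VS


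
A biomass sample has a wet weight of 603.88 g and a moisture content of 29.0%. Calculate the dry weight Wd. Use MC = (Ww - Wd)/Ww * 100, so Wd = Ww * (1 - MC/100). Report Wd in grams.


Wd = Ww * (1 - MC/100)
= 603.88 * (1 - 29.0/100)
= 428.7548 g

428.7548 g


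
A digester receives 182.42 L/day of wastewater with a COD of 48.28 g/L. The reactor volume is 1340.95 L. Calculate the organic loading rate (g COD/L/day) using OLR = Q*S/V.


OLR = Q * S / V
= 182.42 * 48.28 / 1340.95
= 6.5679 g/L/day

6.5679 g/L/day


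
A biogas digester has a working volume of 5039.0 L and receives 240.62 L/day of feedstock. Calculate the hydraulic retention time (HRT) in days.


HRT = V / Q
= 5039.0 / 240.62
= 20.9417 days

20.9417 days


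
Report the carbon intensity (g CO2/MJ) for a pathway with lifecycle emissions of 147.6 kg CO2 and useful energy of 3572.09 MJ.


CI = CO2 * 1000 / E
= 147.6 * 1000 / 3572.09
= 41.3203 g CO2/MJ

41.3203 g CO2/MJ


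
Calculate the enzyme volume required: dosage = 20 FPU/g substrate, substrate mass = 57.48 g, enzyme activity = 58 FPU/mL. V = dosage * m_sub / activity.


V = dosage * m_sub / activity
V = 20 * 57.48 / 58
V = 19.8207 mL

19.8207 mL


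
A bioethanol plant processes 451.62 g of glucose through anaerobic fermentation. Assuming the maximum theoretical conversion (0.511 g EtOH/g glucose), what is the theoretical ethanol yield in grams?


Theoretical ethanol yield: m_EtOH = 0.511 * m_glucose
m_EtOH = 0.511 * 451.62 = 230.7778 g

230.7778 g


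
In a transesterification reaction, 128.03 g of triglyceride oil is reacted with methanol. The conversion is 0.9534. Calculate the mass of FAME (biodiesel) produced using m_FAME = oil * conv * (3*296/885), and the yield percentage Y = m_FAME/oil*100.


m_FAME = oil * conv * (3 * 296 / 885) = oil * conv * (888/885)
= 128.03 * 0.9534 * 888 / 885
= 122.4776 g
Y = m_FAME / oil * 100 = conv * (888/885) * 100
= 0.9534 * 888 / 885 * 100
= 95.66%

122.4776 g FAME; Y = 95.66%


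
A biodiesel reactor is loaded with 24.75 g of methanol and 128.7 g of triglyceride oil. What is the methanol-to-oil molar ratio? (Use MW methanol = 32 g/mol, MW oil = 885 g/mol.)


Molar ratio = n_MeOH / n_oil = (MeOH/32) / (oil/885) = (MeOH * 885) / (32 * oil)
= (24.75 * 885) / (32 * 128.7)
= 5.3185

5.3185


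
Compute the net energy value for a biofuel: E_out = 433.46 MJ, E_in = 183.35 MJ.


NEV = E_out - E_in
= 433.46 - 183.35
= 250.1100 MJ

250.1100 MJ


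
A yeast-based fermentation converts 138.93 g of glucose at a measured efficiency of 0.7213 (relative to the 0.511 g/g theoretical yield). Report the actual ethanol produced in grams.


Actual ethanol: m = 0.511 * 138.93 * 0.7213
m = 51.2074 g

51.2074 g


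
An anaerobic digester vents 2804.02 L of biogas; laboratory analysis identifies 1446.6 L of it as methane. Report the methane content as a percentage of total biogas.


CH4% = V_CH4 / V_total * 100
= 1446.6 / 2804.02 * 100
= 51.5902%

51.5902%


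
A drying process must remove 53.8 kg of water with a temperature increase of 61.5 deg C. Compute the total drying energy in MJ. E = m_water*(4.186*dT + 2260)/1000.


E = m_water * (4.186 * dT + 2260) / 1000
= 53.8 * (4.186 * 61.5 + 2260) / 1000
= 135.4382 MJ

135.4382 MJ


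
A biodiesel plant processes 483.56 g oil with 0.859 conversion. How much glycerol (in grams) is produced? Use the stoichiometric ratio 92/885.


glycerol = oil * conv * (92/885)
= 483.56 * 0.859 * 92 / 885
= 43.1805 g

43.1805 g


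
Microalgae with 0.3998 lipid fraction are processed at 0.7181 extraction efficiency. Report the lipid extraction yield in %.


Y = lipid_content * extraction_eff * 100
= 0.3998 * 0.7181 * 100
= 28.7096%

28.7096%


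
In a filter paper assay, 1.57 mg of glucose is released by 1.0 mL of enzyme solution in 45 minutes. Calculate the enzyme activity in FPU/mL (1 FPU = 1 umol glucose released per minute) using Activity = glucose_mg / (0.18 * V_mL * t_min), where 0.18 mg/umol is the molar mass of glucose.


Activity = glucose_mg / (0.18 mg/umol * V_mL * t_min)
= 1.57 / (0.18 * 1.0 * 45)
= 0.1938 FPU/mL

0.1938 FPU/mL


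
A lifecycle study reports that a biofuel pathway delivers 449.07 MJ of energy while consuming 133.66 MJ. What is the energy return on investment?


EROI = E_out / E_in
= 449.07 / 133.66
= 3.3598

3.3598


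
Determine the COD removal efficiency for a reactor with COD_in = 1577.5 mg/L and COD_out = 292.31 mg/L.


eta = (COD_in - COD_out) / COD_in * 100
= (1577.5 - 292.31) / 1577.5 * 100
= 81.4700%

81.4700%


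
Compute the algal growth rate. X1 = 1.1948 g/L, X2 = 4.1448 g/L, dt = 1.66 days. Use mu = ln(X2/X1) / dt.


mu = ln(X2/X1) / dt
= ln(4.1448/1.1948) / 1.66
= 0.7493 per day

0.7493 per day


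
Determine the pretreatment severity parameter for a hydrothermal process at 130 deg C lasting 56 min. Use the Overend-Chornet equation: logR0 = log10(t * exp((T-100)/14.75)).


logR0 = log10(t * exp((T - 100) / 14.75))
= log10(56 * exp((130 - 100) / 14.75))
= 2.6315

2.6315


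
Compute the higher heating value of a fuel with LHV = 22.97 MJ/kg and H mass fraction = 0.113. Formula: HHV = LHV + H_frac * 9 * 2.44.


HHV = LHV + H_frac * 9 * 2.44
= 22.97 + 0.113 * 9 * 2.44
= 25.4515 MJ/kg

25.4515 MJ/kg


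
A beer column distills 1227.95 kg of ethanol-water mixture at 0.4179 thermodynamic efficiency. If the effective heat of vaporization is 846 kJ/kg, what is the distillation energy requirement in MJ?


E = m * 846 / (eta * 1000)
= 1227.95 * 846 / (0.4179 * 1000)
= 2485.8715 MJ

2485.8715 MJ


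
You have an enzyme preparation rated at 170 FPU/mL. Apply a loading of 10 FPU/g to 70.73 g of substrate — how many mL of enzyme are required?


V = dosage * m_sub / activity
V = 10 * 70.73 / 170
V = 4.1606 mL

4.1606 mL


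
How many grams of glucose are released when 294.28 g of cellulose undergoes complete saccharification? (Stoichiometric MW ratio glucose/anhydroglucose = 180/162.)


glucose = cellulose * 180/162
= 294.28 * 180/162
= 326.9778 g

326.9778 g


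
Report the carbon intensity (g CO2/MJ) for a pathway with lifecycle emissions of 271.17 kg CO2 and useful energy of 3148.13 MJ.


CI = CO2 * 1000 / E
= 271.17 * 1000 / 3148.13
= 86.1368 g CO2/MJ

86.1368 g CO2/MJ


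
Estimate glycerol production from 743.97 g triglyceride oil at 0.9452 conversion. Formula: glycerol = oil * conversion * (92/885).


glycerol = oil * conv * (92/885)
= 743.97 * 0.9452 * 92 / 885
= 73.1011 g

73.1011 g


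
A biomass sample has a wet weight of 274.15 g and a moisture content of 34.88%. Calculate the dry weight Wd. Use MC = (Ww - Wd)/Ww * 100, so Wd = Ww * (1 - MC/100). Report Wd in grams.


Wd = Ww * (1 - MC/100)
= 274.15 * (1 - 34.88/100)
= 178.5265 g

178.5265 g


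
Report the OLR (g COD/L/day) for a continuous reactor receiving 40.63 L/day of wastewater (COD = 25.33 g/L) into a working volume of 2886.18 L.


OLR = Q * S / V
= 40.63 * 25.33 / 2886.18
= 0.3566 g/L/day

0.3566 g/L/day


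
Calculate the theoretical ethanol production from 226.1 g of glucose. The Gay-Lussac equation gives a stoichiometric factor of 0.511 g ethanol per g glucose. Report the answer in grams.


Theoretical ethanol yield: m_EtOH = 0.511 * m_glucose
m_EtOH = 0.511 * 226.1 = 115.5371 g

115.5371 g


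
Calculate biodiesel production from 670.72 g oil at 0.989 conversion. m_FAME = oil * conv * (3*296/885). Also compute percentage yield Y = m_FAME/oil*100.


m_FAME = oil * conv * (3 * 296 / 885) = oil * conv * (888/885)
= 670.72 * 0.989 * 888 / 885
= 665.5907 g
Y = m_FAME / oil * 100 = conv * (888/885) * 100
= 0.989 * 888 / 885 * 100
= 99.24%

665.5907 g FAME; Y = 99.24%


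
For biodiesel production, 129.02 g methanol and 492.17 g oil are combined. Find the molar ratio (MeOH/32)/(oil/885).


Molar ratio = n_MeOH / n_oil = (MeOH/32) / (oil/885) = (MeOH * 885) / (32 * oil)
= (129.02 * 885) / (32 * 492.17)
= 7.2500

7.2500


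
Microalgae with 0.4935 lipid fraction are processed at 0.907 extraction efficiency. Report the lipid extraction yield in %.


Y = lipid_content * extraction_eff * 100
= 0.4935 * 0.907 * 100
= 44.7604%

44.7604%


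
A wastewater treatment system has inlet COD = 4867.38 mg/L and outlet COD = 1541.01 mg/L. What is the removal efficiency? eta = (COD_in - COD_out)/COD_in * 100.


eta = (COD_in - COD_out) / COD_in * 100
= (4867.38 - 1541.01) / 4867.38 * 100
= 68.3401%

68.3401%


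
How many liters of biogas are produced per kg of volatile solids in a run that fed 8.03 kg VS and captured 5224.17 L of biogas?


Y = V / VS
= 5224.17 / 8.03
= 650.5816 L/kg VS

650.5816 L/kg VS


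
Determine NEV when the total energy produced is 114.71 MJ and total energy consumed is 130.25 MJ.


NEV = E_out - E_in
= 114.71 - 130.25
= -15.5400 MJ

-15.5400 MJ


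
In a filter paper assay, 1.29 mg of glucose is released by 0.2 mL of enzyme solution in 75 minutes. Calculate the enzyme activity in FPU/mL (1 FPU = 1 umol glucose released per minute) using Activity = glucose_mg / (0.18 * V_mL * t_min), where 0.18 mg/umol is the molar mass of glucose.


Activity = glucose_mg / (0.18 mg/umol * V_mL * t_min)
= 1.29 / (0.18 * 0.2 * 75)
= 0.4778 FPU/mL

0.4778 FPU/mL


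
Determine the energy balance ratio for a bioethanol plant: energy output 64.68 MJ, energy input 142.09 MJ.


EROI = E_out / E_in
= 64.68 / 142.09
= 0.4552

0.4552


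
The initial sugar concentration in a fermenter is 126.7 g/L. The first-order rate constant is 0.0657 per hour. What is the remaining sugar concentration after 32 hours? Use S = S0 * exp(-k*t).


S = S0 * exp(-k * t)
S = 126.7 * exp(-0.0657 * 32)
S = 15.4780 g/L

15.4780 g/L


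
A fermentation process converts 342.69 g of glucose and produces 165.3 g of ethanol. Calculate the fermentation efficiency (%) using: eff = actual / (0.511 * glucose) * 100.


Fermentation efficiency = (actual / (0.511 * glucose)) * 100
= (165.3 / (0.511 * 342.69)) * 100
= 94.3953%

94.3953%


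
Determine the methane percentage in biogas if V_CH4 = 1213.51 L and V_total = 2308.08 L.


CH4% = V_CH4 / V_total * 100
= 1213.51 / 2308.08 * 100
= 52.5766%

52.5766%


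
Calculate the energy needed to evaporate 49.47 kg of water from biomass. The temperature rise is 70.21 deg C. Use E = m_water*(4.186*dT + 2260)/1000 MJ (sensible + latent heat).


E = m_water * (4.186 * dT + 2260) / 1000
= 49.47 * (4.186 * 70.21 + 2260) / 1000
= 126.3414 MJ

126.3414 MJ


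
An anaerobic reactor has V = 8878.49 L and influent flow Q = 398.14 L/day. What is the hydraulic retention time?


HRT = V / Q
= 8878.49 / 398.14
= 22.2999 days

22.2999 days


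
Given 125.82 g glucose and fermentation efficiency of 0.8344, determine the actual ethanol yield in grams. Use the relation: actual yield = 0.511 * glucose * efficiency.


Actual ethanol: m = 0.511 * 125.82 * 0.8344
m = 53.6469 g

53.6469 g


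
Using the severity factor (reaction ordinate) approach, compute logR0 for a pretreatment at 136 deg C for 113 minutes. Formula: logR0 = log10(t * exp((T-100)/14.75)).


logR0 = log10(t * exp((T - 100) / 14.75))
= log10(113 * exp((136 - 100) / 14.75))
= 3.1131

3.1131


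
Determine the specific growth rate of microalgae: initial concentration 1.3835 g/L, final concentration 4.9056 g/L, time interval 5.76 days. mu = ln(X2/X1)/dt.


mu = ln(X2/X1) / dt
= ln(4.9056/1.3835) / 5.76
= 0.2198 per day

0.2198 per day


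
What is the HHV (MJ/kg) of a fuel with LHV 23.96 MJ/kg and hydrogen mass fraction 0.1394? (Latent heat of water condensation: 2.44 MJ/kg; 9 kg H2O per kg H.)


HHV = LHV + H_frac * 9 * 2.44
= 23.96 + 0.1394 * 9 * 2.44
= 27.0212 MJ/kg

27.0212 MJ/kg


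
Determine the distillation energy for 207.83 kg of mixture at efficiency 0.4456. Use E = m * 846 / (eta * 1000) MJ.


E = m * 846 / (eta * 1000)
= 207.83 * 846 / (0.4456 * 1000)
= 394.5785 MJ

394.5785 MJ


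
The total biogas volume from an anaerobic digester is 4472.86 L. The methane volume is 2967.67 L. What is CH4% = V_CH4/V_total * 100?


CH4% = V_CH4 / V_total * 100
= 2967.67 / 4472.86 * 100
= 66.3484%

66.3484%


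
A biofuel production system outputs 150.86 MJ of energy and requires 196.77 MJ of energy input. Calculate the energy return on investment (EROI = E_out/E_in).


EROI = E_out / E_in
= 150.86 / 196.77
= 0.7667

0.7667


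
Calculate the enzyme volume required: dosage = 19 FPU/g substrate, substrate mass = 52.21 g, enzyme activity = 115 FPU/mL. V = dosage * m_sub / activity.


V = dosage * m_sub / activity
V = 19 * 52.21 / 115
V = 8.6260 mL

8.6260 mL


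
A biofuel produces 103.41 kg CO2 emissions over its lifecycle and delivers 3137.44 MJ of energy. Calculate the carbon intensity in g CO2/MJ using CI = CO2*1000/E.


CI = CO2 * 1000 / E
= 103.41 * 1000 / 3137.44
= 32.9600 g CO2/MJ

32.9600 g CO2/MJ


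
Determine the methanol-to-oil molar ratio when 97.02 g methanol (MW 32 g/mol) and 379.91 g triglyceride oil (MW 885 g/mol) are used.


Molar ratio = n_MeOH / n_oil = (MeOH/32) / (oil/885) = (MeOH * 885) / (32 * oil)
= (97.02 * 885) / (32 * 379.91)
= 7.0628

7.0628


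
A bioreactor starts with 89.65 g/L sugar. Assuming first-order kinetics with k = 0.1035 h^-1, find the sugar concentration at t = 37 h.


S = S0 * exp(-k * t)
S = 89.65 * exp(-0.1035 * 37)
S = 1.9472 g/L

1.9472 g/L


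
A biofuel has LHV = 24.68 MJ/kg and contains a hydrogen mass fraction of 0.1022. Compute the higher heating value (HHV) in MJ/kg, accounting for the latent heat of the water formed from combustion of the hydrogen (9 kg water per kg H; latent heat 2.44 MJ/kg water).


HHV = LHV + H_frac * 9 * 2.44
= 24.68 + 0.1022 * 9 * 2.44
= 26.9243 MJ/kg

26.9243 MJ/kg


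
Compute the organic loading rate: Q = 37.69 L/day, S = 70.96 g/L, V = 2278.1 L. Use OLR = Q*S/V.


OLR = Q * S / V
= 37.69 * 70.96 / 2278.1
= 1.1740 g/L/day

1.1740 g/L/day


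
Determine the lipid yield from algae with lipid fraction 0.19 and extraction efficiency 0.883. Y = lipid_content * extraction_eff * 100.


Y = lipid_content * extraction_eff * 100
= 0.19 * 0.883 * 100
= 16.7770%

16.7770%


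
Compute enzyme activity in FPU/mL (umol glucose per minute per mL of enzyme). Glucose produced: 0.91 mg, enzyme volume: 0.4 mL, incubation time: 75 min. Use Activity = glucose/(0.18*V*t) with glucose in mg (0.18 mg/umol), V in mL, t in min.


Activity = glucose_mg / (0.18 mg/umol * V_mL * t_min)
= 0.91 / (0.18 * 0.4 * 75)
= 0.1685 FPU/mL

0.1685 FPU/mL


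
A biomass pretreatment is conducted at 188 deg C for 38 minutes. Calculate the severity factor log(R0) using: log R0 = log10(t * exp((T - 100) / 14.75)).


logR0 = log10(t * exp((T - 100) / 14.75))
= log10(38 * exp((188 - 100) / 14.75))
= 4.1708

4.1708


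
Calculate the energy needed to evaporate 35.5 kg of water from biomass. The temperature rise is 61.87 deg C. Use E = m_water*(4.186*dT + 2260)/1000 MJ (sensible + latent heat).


E = m_water * (4.186 * dT + 2260) / 1000
= 35.5 * (4.186 * 61.87 + 2260) / 1000
= 89.4241 MJ

89.4241 MJ


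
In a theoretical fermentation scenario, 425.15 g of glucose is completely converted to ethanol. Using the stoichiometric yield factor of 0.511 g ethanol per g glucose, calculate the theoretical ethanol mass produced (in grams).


Theoretical ethanol yield: m_EtOH = 0.511 * m_glucose
m_EtOH = 0.511 * 425.15 = 217.2516 g

217.2516 g


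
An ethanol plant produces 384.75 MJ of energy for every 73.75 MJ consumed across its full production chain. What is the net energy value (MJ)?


NEV = E_out - E_in
= 384.75 - 73.75
= 311.0000 MJ

311.0000 MJ


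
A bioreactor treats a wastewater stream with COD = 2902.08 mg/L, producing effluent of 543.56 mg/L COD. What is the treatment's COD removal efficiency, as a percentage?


eta = (COD_in - COD_out) / COD_in * 100
= (2902.08 - 543.56) / 2902.08 * 100
= 81.2700%

81.2700%


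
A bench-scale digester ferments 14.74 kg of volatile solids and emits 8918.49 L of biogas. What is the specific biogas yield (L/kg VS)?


Y = V / VS
= 8918.49 / 14.74
= 605.0536 L/kg VS

605.0536 L/kg VS


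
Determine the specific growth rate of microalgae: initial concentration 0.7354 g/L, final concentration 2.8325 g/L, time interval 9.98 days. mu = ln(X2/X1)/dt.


mu = ln(X2/X1) / dt
= ln(2.8325/0.7354) / 9.98
= 0.1351 per day

0.1351 per day


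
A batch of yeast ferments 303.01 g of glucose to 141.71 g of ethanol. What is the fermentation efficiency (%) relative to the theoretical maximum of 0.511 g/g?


Fermentation efficiency = (actual / (0.511 * glucose)) * 100
= (141.71 / (0.511 * 303.01)) * 100
= 91.5214%

91.5214%


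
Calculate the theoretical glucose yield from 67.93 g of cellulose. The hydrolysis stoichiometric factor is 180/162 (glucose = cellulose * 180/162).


glucose = cellulose * 180/162
= 67.93 * 180/162
= 75.4778 g

75.4778 g


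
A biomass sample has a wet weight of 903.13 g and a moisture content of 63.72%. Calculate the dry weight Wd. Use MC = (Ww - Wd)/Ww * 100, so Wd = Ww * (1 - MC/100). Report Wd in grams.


Wd = Ww * (1 - MC/100)
= 903.13 * (1 - 63.72/100)
= 327.6556 g

327.6556 g


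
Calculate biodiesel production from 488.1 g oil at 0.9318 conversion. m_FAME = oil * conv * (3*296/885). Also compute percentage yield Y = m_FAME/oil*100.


m_FAME = oil * conv * (3 * 296 / 885) = oil * conv * (888/885)
= 488.1 * 0.9318 * 888 / 885
= 456.3533 g
Y = m_FAME / oil * 100 = conv * (888/885) * 100
= 0.9318 * 888 / 885 * 100
= 93.50%

456.3533 g FAME; Y = 93.50%


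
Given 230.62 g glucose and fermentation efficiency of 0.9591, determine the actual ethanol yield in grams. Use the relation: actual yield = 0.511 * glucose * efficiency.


Actual ethanol: m = 0.511 * 230.62 * 0.9591
m = 113.0269 g

113.0269 g


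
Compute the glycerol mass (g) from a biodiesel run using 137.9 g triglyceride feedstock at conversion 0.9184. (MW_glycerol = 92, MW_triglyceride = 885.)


glycerol = oil * conv * (92/885)
= 137.9 * 0.9184 * 92 / 885
= 13.1656 g

13.1656 g


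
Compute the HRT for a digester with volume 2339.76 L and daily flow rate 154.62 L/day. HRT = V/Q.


HRT = V / Q
= 2339.76 / 154.62
= 15.1323 days

15.1323 days


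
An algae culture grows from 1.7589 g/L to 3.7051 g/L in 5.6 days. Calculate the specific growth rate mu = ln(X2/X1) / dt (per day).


mu = ln(X2/X1) / dt
= ln(3.7051/1.7589) / 5.6
= 0.1330 per day

0.1330 per day


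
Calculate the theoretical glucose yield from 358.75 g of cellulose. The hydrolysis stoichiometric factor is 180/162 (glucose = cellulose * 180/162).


glucose = cellulose * 180/162
= 358.75 * 180/162
= 398.6111 g

398.6111 g


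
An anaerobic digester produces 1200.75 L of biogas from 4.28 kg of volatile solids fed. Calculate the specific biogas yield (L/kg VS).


Y = V / VS
= 1200.75 / 4.28
= 280.5491 L/kg VS

280.5491 L/kg VS


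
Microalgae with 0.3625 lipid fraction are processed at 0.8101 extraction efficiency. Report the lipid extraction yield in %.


Y = lipid_content * extraction_eff * 100
= 0.3625 * 0.8101 * 100
= 29.3661%

29.3661%


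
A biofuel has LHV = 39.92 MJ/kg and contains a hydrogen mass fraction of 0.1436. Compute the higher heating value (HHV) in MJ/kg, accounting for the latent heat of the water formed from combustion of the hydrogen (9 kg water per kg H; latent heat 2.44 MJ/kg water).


HHV = LHV + H_frac * 9 * 2.44
= 39.92 + 0.1436 * 9 * 2.44
= 43.0735 MJ/kg

43.0735 MJ/kg


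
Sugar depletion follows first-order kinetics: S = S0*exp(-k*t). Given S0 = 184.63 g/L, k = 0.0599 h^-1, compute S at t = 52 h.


S = S0 * exp(-k * t)
S = 184.63 * exp(-0.0599 * 52)
S = 8.1952 g/L

8.1952 g/L


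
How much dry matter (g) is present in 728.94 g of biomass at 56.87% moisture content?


Wd = Ww * (1 - MC/100)
= 728.94 * (1 - 56.87/100)
= 314.3918 g

314.3918 g


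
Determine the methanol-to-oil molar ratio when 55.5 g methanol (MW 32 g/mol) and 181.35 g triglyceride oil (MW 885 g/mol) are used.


Molar ratio = n_MeOH / n_oil = (MeOH/32) / (oil/885) = (MeOH * 885) / (32 * oil)
= (55.5 * 885) / (32 * 181.35)
= 8.4639

8.4639


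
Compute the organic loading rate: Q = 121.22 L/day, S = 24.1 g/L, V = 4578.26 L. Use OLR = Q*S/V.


OLR = Q * S / V
= 121.22 * 24.1 / 4578.26
= 0.6381 g/L/day

0.6381 g/L/day


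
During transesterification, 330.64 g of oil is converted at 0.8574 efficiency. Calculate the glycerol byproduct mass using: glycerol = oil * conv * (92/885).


glycerol = oil * conv * (92/885)
= 330.64 * 0.8574 * 92 / 885
= 29.4702 g

29.4702 g


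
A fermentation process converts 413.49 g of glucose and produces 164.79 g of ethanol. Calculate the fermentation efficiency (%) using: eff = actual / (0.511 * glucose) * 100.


Fermentation efficiency = (actual / (0.511 * glucose)) * 100
= (164.79 / (0.511 * 413.49)) * 100
= 77.9911%

77.9911%


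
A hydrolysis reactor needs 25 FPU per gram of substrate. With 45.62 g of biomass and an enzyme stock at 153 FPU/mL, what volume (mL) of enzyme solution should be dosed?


V = dosage * m_sub / activity
V = 25 * 45.62 / 153
V = 7.4542 mL

7.4542 mL


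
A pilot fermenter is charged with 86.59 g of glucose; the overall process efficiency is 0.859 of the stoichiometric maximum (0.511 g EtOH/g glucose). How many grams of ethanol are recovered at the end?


Actual ethanol: m = 0.511 * 86.59 * 0.859
m = 38.0086 g

38.0086 g


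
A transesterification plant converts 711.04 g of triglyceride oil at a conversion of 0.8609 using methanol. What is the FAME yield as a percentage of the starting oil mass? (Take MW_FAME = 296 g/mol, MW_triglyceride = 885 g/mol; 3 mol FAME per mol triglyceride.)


m_FAME = oil * conv * (3 * 296 / 885) = oil * conv * (888/885)
= 711.04 * 0.8609 * 888 / 885
= 614.2094 g
Y = m_FAME / oil * 100 = conv * (888/885) * 100
= 0.8609 * 888 / 885 * 100
= 86.38%

86.38%


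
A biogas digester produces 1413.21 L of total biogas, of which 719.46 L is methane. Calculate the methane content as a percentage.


CH4% = V_CH4 / V_total * 100
= 719.46 / 1413.21 * 100
= 50.9096%

50.9096%


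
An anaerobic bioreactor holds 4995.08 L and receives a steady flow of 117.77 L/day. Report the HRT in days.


HRT = V / Q
= 4995.08 / 117.77
= 42.4139 days

42.4139 days


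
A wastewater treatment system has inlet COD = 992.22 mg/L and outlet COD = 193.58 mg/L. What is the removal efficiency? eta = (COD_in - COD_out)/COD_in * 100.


eta = (COD_in - COD_out) / COD_in * 100
= (992.22 - 193.58) / 992.22 * 100
= 80.4902%

80.4902%


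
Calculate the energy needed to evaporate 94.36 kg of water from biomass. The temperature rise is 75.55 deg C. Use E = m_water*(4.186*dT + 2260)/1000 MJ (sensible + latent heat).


E = m_water * (4.186 * dT + 2260) / 1000
= 94.36 * (4.186 * 75.55 + 2260) / 1000
= 243.0952 MJ

243.0952 MJ


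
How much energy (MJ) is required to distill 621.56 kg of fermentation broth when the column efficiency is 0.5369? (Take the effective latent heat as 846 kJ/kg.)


E = m * 846 / (eta * 1000)
= 621.56 * 846 / (0.5369 * 1000)
= 979.3998 MJ

979.3998 MJ


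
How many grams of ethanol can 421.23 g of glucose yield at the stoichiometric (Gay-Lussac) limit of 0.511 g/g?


Theoretical ethanol yield: m_EtOH = 0.511 * m_glucose
m_EtOH = 0.511 * 421.23 = 215.2485 g

215.2485 g


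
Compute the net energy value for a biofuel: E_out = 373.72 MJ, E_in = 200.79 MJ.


NEV = E_out - E_in
= 373.72 - 200.79
= 172.9300 MJ

172.9300 MJ


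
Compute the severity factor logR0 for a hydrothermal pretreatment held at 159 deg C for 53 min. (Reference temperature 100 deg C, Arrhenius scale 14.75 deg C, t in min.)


logR0 = log10(t * exp((T - 100) / 14.75))
= log10(53 * exp((159 - 100) / 14.75))
= 3.4615

3.4615


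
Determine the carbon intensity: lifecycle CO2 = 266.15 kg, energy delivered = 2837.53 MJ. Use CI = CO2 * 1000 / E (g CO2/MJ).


CI = CO2 * 1000 / E
= 266.15 * 1000 / 2837.53
= 93.7964 g CO2/MJ

93.7964 g CO2/MJ


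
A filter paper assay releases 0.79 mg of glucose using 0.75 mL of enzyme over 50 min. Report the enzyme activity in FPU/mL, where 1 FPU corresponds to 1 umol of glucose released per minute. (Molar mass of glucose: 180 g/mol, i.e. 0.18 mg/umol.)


Activity = glucose_mg / (0.18 mg/umol * V_mL * t_min)
= 0.79 / (0.18 * 0.75 * 50)
= 0.1170 FPU/mL

0.1170 FPU/mL


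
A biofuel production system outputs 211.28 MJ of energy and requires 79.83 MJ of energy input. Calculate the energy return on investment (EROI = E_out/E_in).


EROI = E_out / E_in
= 211.28 / 79.83
= 2.6466

2.6466


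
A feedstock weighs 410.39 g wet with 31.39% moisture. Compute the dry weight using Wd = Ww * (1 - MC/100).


Wd = Ww * (1 - MC/100)
= 410.39 * (1 - 31.39/100)
= 281.5686 g

281.5686 g


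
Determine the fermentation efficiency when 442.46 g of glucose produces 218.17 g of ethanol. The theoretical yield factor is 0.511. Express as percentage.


Fermentation efficiency = (actual / (0.511 * glucose)) * 100
= (218.17 / (0.511 * 442.46)) * 100
= 96.4940%

96.4940%


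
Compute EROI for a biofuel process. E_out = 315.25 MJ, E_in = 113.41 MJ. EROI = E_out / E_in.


EROI = E_out / E_in
= 315.25 / 113.41
= 2.7797

2.7797


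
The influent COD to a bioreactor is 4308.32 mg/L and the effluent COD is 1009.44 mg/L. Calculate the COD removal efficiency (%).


eta = (COD_in - COD_out) / COD_in * 100
= (4308.32 - 1009.44) / 4308.32 * 100
= 76.5700%

76.5700%


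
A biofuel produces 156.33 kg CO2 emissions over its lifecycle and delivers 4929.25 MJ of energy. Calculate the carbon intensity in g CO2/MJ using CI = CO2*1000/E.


CI = CO2 * 1000 / E
= 156.33 * 1000 / 4929.25
= 31.7148 g CO2/MJ

31.7148 g CO2/MJ


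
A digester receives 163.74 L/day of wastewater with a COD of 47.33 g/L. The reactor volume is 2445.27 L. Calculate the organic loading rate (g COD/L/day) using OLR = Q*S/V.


OLR = Q * S / V
= 163.74 * 47.33 / 2445.27
= 3.1693 g/L/day

3.1693 g/L/day


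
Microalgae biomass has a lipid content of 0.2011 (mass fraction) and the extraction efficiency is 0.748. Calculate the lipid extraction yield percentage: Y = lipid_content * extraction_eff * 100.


Y = lipid_content * extraction_eff * 100
= 0.2011 * 0.748 * 100
= 15.0423%

15.0423%


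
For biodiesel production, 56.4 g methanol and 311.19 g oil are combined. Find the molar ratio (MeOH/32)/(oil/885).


Molar ratio = n_MeOH / n_oil = (MeOH/32) / (oil/885) = (MeOH * 885) / (32 * oil)
= (56.4 * 885) / (32 * 311.19)
= 5.0124

5.0124


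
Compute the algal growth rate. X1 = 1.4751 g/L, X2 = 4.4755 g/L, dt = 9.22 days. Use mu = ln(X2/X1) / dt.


mu = ln(X2/X1) / dt
= ln(4.4755/1.4751) / 9.22
= 0.1204 per day

0.1204 per day


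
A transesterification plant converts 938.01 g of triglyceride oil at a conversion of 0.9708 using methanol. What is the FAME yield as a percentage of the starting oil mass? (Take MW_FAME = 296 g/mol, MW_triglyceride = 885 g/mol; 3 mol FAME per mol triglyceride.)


m_FAME = oil * conv * (3 * 296 / 885) = oil * conv * (888/885)
= 938.01 * 0.9708 * 888 / 885
= 913.7070 g
Y = m_FAME / oil * 100 = conv * (888/885) * 100
= 0.9708 * 888 / 885 * 100
= 97.41%

97.41%


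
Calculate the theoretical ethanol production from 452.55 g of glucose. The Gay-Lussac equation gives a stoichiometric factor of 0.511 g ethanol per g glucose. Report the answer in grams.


Theoretical ethanol yield: m_EtOH = 0.511 * m_glucose
m_EtOH = 0.511 * 452.55 = 231.2531 g

231.2531 g


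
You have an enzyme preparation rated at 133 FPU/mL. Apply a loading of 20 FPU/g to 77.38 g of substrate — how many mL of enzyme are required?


V = dosage * m_sub / activity
V = 20 * 77.38 / 133
V = 11.6361 mL

11.6361 mL


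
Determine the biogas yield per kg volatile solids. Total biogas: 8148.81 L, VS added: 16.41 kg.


Y = V / VS
= 8148.81 / 16.41
= 496.5759 L/kg VS

496.5759 L/kg VS


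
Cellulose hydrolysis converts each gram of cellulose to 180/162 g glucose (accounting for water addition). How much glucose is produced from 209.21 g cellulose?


glucose = cellulose * 180/162
= 209.21 * 180/162
= 232.4556 g

232.4556 g


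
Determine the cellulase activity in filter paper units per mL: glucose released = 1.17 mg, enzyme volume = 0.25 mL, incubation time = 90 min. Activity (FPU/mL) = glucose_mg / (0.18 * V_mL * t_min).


Activity = glucose_mg / (0.18 mg/umol * V_mL * t_min)
= 1.17 / (0.18 * 0.25 * 90)
= 0.2889 FPU/mL

0.2889 FPU/mL


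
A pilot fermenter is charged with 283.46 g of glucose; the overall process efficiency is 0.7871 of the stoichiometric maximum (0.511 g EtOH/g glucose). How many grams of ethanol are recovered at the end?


Actual ethanol: m = 0.511 * 283.46 * 0.7871
m = 114.0099 g

114.0099 g


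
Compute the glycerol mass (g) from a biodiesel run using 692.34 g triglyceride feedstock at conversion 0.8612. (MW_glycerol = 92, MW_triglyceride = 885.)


glycerol = oil * conv * (92/885)
= 692.34 * 0.8612 * 92 / 885
= 61.9823 g

61.9823 g


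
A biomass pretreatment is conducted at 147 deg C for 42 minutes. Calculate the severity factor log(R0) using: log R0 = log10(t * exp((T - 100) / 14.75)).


logR0 = log10(t * exp((T - 100) / 14.75))
= log10(42 * exp((147 - 100) / 14.75))
= 3.0071

3.0071


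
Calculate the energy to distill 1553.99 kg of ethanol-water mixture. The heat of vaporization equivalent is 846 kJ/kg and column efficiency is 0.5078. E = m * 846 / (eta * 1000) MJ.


E = m * 846 / (eta * 1000)
= 1553.99 * 846 / (0.5078 * 1000)
= 2588.9633 MJ

2588.9633 MJ


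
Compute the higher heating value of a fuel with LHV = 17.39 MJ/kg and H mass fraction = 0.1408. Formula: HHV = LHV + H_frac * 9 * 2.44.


HHV = LHV + H_frac * 9 * 2.44
= 17.39 + 0.1408 * 9 * 2.44
= 20.4820 MJ/kg

20.4820 MJ/kg


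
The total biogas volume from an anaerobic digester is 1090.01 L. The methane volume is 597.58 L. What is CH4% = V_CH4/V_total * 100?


CH4% = V_CH4 / V_total * 100
= 597.58 / 1090.01 * 100
= 54.8234%

54.8234%


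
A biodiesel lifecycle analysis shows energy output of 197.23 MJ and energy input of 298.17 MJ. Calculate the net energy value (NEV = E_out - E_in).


NEV = E_out - E_in
= 197.23 - 298.17
= -100.9400 MJ

-100.9400 MJ


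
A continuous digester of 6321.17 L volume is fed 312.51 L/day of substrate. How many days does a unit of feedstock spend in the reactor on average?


HRT = V / Q
= 6321.17 / 312.51
= 20.2271 days

20.2271 days


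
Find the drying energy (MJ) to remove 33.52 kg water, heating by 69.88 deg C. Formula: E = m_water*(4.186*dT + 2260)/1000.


E = m_water * (4.186 * dT + 2260) / 1000
= 33.52 * (4.186 * 69.88 + 2260) / 1000
= 85.5604 MJ

85.5604 MJ


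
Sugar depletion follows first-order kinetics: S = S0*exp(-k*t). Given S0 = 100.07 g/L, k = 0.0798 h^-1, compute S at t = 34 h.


S = S0 * exp(-k * t)
S = 100.07 * exp(-0.0798 * 34)
S = 6.6371 g/L

6.6371 g/L


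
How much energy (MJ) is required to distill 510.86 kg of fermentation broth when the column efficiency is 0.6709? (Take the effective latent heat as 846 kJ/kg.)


E = m * 846 / (eta * 1000)
= 510.86 * 846 / (0.6709 * 1000)
= 644.1907 MJ

644.1907 MJ


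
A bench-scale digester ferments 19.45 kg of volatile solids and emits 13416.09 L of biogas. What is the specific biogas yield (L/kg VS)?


Y = V / VS
= 13416.09 / 19.45
= 689.7733 L/kg VS

689.7733 L/kg VS


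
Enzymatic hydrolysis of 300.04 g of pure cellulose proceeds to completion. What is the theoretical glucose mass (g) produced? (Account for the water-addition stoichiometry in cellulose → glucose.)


glucose = cellulose * 180/162
= 300.04 * 180/162
= 333.3778 g

333.3778 g


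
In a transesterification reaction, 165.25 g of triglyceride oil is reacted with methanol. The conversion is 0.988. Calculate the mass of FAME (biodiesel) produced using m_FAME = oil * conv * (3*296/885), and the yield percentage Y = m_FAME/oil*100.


m_FAME = oil * conv * (3 * 296 / 885) = oil * conv * (888/885)
= 165.25 * 0.988 * 888 / 885
= 163.8204 g
Y = m_FAME / oil * 100 = conv * (888/885) * 100
= 0.988 * 888 / 885 * 100
= 99.13%

163.8204 g FAME; Y = 99.13%


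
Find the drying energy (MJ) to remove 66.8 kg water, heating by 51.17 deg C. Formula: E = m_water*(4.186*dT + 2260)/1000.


E = m_water * (4.186 * dT + 2260) / 1000
= 66.8 * (4.186 * 51.17 + 2260) / 1000
= 165.2764 MJ

165.2764 MJ


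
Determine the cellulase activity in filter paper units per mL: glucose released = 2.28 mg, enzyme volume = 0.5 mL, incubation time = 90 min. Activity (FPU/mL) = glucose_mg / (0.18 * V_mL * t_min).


Activity = glucose_mg / (0.18 mg/umol * V_mL * t_min)
= 2.28 / (0.18 * 0.5 * 90)
= 0.2815 FPU/mL

0.2815 FPU/mL


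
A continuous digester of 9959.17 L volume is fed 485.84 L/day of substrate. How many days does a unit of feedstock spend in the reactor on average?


HRT = V / Q
= 9959.17 / 485.84
= 20.4989 days

20.4989 days


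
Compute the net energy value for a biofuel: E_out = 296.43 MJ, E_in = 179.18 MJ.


NEV = E_out - E_in
= 296.43 - 179.18
= 117.2500 MJ

117.2500 MJ


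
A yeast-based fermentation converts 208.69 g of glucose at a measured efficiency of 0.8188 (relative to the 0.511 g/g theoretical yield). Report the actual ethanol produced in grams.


Actual ethanol: m = 0.511 * 208.69 * 0.8188
m = 87.3173 g

87.3173 g
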